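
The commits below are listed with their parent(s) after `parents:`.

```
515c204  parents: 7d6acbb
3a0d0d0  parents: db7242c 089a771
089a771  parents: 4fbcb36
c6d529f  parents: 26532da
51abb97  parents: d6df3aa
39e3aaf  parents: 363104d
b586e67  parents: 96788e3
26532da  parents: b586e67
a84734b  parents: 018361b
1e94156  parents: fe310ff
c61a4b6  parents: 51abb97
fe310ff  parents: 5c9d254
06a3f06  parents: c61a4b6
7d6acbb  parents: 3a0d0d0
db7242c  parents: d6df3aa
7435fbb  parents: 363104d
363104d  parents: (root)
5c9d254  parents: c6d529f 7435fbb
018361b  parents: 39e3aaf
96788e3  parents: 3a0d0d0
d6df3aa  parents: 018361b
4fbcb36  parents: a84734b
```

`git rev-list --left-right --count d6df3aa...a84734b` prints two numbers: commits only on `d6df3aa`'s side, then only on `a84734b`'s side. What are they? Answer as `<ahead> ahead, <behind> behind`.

Reachable from d6df3aa: {018361b, 363104d, 39e3aaf, d6df3aa}.
Reachable from a84734b: {018361b, 363104d, 39e3aaf, a84734b}.
Only in d6df3aa's history (ahead): {d6df3aa} — 1.
Only in a84734b's history (behind): {a84734b} — 1.

1 ahead, 1 behind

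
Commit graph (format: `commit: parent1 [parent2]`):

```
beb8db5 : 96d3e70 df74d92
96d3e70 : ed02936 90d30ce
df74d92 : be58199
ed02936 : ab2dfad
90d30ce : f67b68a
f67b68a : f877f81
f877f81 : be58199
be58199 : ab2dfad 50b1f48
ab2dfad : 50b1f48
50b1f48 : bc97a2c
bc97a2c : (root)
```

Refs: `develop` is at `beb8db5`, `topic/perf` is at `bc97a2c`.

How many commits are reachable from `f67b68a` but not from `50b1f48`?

4

Reachable from f67b68a: {50b1f48, ab2dfad, bc97a2c, be58199, f67b68a, f877f81}.
Reachable from 50b1f48: {50b1f48, bc97a2c}.
In f67b68a's history but not 50b1f48's: {ab2dfad, be58199, f67b68a, f877f81} — 4 commits.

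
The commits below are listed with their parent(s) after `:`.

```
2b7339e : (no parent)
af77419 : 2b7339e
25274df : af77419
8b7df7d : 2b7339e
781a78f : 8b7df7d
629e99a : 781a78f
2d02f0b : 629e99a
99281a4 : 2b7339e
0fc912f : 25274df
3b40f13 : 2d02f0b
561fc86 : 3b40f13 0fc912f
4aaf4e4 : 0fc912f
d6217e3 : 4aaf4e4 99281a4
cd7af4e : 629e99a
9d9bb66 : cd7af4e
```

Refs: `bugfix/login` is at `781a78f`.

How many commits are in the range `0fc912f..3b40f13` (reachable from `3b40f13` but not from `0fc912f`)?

5

Reachable from 3b40f13: {2b7339e, 2d02f0b, 3b40f13, 629e99a, 781a78f, 8b7df7d}.
Reachable from 0fc912f: {0fc912f, 25274df, 2b7339e, af77419}.
In 3b40f13's history but not 0fc912f's: {2d02f0b, 3b40f13, 629e99a, 781a78f, 8b7df7d} — 5 commits.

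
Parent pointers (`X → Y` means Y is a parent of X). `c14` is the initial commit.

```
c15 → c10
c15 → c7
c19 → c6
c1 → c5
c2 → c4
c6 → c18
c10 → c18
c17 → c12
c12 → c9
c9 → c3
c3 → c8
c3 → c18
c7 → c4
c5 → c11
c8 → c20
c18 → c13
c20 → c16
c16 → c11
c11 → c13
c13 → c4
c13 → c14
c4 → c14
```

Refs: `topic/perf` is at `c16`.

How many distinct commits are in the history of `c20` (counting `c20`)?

6

Walking parent pointers from c20: reachable set = {c11, c13, c14, c16, c20, c4}.
That is 6 commits.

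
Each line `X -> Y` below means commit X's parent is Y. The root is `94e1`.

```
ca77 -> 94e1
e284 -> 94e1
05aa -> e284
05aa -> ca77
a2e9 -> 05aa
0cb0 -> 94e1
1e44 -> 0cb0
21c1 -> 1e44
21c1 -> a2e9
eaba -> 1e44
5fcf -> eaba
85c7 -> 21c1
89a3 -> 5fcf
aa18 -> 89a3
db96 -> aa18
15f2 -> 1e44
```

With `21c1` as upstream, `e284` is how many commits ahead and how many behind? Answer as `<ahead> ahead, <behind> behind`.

Reachable from e284: {94e1, e284}.
Reachable from 21c1: {05aa, 0cb0, 1e44, 21c1, 94e1, a2e9, ca77, e284}.
Only in e284's history (ahead): {} — 0.
Only in 21c1's history (behind): {05aa, 0cb0, 1e44, 21c1, a2e9, ca77} — 6.

0 ahead, 6 behind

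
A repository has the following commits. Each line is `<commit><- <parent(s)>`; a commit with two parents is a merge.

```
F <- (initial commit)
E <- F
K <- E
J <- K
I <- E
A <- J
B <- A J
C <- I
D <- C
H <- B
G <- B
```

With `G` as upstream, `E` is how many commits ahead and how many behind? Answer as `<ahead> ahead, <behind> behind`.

0 ahead, 5 behind

Reachable from E: {E, F}.
Reachable from G: {A, B, E, F, G, J, K}.
Only in E's history (ahead): {} — 0.
Only in G's history (behind): {A, B, G, J, K} — 5.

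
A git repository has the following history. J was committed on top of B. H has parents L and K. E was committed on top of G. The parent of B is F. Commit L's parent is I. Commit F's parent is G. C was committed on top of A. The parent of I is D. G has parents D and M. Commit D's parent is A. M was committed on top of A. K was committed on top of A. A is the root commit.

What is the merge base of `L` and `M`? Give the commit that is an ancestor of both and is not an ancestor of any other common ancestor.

A

Ancestors of L: {A, D, I, L}.
Ancestors of M: {A, M}.
Common ancestors: {A}.
The only common ancestor is A, so it is the merge base.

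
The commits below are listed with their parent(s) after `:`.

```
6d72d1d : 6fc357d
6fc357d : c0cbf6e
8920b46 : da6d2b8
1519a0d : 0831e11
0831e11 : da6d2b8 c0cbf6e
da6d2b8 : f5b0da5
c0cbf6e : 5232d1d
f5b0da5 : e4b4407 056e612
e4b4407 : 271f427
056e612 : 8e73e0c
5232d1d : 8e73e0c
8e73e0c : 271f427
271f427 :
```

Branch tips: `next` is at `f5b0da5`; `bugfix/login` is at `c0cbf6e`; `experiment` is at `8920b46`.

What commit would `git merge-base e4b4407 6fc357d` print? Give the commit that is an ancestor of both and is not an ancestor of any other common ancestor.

271f427

Ancestors of e4b4407: {271f427, e4b4407}.
Ancestors of 6fc357d: {271f427, 5232d1d, 6fc357d, 8e73e0c, c0cbf6e}.
Common ancestors: {271f427}.
The only common ancestor is 271f427, so it is the merge base.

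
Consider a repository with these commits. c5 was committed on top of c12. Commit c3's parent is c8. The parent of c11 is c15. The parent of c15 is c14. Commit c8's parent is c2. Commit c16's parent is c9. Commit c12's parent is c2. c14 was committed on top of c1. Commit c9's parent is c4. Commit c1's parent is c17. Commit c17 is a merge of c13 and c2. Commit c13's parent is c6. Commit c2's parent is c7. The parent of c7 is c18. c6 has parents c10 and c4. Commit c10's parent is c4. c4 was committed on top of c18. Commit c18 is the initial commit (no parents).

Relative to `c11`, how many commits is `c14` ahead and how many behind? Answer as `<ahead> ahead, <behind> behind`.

0 ahead, 2 behind

Reachable from c14: {c1, c10, c13, c14, c17, c18, c2, c4, c6, c7}.
Reachable from c11: {c1, c10, c11, c13, c14, c15, c17, c18, c2, c4, c6, c7}.
Only in c14's history (ahead): {} — 0.
Only in c11's history (behind): {c11, c15} — 2.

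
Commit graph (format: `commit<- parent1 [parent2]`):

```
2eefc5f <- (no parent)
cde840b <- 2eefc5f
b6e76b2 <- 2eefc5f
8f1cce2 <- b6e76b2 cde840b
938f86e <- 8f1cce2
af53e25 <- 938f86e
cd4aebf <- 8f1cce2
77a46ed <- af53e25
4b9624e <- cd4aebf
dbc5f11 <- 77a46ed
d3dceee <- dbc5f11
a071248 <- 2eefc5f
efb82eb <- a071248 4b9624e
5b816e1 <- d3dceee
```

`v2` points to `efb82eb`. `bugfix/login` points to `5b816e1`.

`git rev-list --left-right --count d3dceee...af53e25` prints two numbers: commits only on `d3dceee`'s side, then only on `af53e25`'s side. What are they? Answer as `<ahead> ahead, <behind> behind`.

3 ahead, 0 behind

Reachable from d3dceee: {2eefc5f, 77a46ed, 8f1cce2, 938f86e, af53e25, b6e76b2, cde840b, d3dceee, dbc5f11}.
Reachable from af53e25: {2eefc5f, 8f1cce2, 938f86e, af53e25, b6e76b2, cde840b}.
Only in d3dceee's history (ahead): {77a46ed, d3dceee, dbc5f11} — 3.
Only in af53e25's history (behind): {} — 0.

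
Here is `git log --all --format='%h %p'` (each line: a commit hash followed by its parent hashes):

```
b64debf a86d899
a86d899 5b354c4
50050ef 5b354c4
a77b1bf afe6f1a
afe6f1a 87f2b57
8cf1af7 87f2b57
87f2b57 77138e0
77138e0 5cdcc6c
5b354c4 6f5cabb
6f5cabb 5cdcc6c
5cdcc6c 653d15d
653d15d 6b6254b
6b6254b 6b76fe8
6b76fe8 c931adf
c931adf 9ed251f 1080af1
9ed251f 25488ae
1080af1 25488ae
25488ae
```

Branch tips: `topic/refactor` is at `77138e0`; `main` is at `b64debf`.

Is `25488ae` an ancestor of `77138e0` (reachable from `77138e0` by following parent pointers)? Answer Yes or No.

Yes

Ancestors of 77138e0 (commits reachable by following parents): {1080af1, 25488ae, 5cdcc6c, 653d15d, 6b6254b, 6b76fe8, 77138e0, 9ed251f, c931adf}.
25488ae is in that set, so it is an ancestor of 77138e0.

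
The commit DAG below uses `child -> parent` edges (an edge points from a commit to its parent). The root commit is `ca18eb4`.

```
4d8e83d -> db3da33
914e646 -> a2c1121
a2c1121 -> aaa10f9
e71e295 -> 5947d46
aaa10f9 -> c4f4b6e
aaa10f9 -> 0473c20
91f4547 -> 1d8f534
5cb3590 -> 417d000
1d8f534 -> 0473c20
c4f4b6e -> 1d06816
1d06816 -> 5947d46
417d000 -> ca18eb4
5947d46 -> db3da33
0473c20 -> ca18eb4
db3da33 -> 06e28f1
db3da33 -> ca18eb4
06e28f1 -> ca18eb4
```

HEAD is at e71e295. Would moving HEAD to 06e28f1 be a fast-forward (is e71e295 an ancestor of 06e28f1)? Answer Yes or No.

A fast-forward from e71e295 to 06e28f1 is possible iff e71e295 is an ancestor of 06e28f1.
Ancestors of 06e28f1: {06e28f1, ca18eb4}.
e71e295 is not among them, so fast-forward is not possible.

No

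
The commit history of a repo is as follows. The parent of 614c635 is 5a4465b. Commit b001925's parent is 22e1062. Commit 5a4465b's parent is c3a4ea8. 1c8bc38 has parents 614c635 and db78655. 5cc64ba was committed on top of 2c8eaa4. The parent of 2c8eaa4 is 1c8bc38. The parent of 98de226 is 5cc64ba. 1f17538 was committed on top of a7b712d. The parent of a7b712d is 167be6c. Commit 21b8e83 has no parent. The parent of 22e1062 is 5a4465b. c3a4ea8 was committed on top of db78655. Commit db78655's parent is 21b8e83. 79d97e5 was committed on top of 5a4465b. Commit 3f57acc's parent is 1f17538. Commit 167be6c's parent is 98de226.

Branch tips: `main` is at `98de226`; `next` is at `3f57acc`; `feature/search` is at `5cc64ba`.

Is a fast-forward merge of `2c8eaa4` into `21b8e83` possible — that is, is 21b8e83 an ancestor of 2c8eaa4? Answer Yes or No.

A fast-forward from 21b8e83 to 2c8eaa4 is possible iff 21b8e83 is an ancestor of 2c8eaa4.
Ancestors of 2c8eaa4: {1c8bc38, 21b8e83, 2c8eaa4, 5a4465b, 614c635, c3a4ea8, db78655}.
21b8e83 is among them, so fast-forward is possible.

Yes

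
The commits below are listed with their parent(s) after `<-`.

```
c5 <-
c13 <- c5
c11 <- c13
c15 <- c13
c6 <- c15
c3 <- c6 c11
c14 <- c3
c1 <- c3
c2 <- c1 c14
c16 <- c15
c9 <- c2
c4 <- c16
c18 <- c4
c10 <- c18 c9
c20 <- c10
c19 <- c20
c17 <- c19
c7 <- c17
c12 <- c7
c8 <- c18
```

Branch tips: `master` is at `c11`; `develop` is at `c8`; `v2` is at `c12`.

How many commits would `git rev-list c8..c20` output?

9

Reachable from c20: {c1, c10, c11, c13, c14, c15, c16, c18, c2, c20, c3, c4, c5, c6, c9}.
Reachable from c8: {c13, c15, c16, c18, c4, c5, c8}.
In c20's history but not c8's: {c1, c10, c11, c14, c2, c20, c3, c6, c9} — 9 commits.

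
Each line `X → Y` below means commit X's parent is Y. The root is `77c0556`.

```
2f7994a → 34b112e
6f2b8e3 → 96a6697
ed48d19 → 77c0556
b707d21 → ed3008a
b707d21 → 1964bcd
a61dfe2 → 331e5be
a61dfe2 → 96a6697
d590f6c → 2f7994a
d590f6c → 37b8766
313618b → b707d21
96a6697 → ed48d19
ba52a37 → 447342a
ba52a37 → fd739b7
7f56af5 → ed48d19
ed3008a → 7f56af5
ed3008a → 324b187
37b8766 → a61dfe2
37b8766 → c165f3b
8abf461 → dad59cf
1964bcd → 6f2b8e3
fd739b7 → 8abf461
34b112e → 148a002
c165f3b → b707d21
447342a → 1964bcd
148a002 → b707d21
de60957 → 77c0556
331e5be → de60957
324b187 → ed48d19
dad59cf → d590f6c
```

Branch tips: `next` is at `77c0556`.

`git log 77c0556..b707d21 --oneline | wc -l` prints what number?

Reachable from b707d21: {1964bcd, 324b187, 6f2b8e3, 77c0556, 7f56af5, 96a6697, b707d21, ed3008a, ed48d19}.
Reachable from 77c0556: {77c0556}.
In b707d21's history but not 77c0556's: {1964bcd, 324b187, 6f2b8e3, 7f56af5, 96a6697, b707d21, ed3008a, ed48d19} — 8 commits.

8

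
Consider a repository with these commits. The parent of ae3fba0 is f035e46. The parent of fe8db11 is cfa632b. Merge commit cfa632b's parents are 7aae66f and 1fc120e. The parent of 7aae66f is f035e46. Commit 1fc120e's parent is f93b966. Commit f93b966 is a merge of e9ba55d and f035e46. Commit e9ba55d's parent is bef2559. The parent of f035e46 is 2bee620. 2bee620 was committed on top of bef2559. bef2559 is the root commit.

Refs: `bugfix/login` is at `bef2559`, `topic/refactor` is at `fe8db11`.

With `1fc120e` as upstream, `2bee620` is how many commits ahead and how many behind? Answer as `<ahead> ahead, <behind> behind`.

0 ahead, 4 behind

Reachable from 2bee620: {2bee620, bef2559}.
Reachable from 1fc120e: {1fc120e, 2bee620, bef2559, e9ba55d, f035e46, f93b966}.
Only in 2bee620's history (ahead): {} — 0.
Only in 1fc120e's history (behind): {1fc120e, e9ba55d, f035e46, f93b966} — 4.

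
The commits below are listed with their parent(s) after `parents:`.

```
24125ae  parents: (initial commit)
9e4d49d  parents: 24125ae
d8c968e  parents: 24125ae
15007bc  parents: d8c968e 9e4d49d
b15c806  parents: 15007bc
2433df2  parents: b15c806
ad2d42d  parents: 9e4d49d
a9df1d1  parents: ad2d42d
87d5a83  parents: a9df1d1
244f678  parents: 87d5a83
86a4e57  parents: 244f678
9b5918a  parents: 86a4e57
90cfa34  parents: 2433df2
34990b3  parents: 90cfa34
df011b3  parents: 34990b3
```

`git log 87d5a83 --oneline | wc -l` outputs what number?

Walking parent pointers from 87d5a83: reachable set = {24125ae, 87d5a83, 9e4d49d, a9df1d1, ad2d42d}.
That is 5 commits.

5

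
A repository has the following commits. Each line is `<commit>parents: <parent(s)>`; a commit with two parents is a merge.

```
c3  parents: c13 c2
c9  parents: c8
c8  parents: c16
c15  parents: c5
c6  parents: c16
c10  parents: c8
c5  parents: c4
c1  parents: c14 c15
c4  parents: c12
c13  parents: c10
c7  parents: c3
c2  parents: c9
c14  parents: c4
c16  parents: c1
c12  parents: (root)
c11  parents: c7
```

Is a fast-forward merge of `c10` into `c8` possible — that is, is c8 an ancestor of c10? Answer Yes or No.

Yes

A fast-forward from c8 to c10 is possible iff c8 is an ancestor of c10.
Ancestors of c10: {c1, c10, c12, c14, c15, c16, c4, c5, c8}.
c8 is among them, so fast-forward is possible.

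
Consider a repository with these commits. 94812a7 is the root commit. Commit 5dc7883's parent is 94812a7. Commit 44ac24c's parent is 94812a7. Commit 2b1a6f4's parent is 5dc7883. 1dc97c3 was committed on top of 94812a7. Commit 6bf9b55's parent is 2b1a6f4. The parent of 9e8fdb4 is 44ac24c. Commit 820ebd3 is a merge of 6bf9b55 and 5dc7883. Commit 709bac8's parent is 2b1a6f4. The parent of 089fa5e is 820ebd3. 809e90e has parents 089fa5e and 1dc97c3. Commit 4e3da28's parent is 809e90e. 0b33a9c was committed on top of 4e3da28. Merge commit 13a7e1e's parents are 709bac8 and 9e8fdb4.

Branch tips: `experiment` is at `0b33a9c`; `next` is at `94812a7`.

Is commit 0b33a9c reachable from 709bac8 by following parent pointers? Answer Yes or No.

Ancestors of 709bac8: {2b1a6f4, 5dc7883, 709bac8, 94812a7}.
0b33a9c is not in that set, so it is not an ancestor of 709bac8.

No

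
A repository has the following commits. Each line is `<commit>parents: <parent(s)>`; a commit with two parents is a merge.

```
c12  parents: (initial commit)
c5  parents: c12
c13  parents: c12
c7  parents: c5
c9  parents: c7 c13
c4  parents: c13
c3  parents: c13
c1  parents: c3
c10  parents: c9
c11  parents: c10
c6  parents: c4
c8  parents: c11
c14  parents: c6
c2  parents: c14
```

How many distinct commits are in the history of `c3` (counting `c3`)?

Walking parent pointers from c3: reachable set = {c12, c13, c3}.
That is 3 commits.

3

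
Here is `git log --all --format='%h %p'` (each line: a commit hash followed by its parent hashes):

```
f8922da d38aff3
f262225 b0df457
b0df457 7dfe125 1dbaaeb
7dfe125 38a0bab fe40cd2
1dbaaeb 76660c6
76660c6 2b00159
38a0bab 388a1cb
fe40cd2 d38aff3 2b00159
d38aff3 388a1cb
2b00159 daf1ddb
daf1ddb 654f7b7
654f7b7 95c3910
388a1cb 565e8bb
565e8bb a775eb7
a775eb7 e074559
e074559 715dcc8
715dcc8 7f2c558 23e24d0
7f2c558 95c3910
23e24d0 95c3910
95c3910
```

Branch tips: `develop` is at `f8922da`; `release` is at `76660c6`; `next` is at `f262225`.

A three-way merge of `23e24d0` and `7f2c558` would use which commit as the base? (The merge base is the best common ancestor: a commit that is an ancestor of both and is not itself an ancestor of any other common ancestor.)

95c3910

Ancestors of 23e24d0: {23e24d0, 95c3910}.
Ancestors of 7f2c558: {7f2c558, 95c3910}.
Common ancestors: {95c3910}.
The only common ancestor is 95c3910, so it is the merge base.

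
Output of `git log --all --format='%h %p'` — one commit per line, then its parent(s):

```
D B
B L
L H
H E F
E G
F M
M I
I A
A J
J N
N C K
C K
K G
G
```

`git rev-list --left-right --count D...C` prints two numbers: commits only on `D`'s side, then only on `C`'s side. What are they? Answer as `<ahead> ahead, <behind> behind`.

11 ahead, 0 behind

Reachable from D: {A, B, C, D, E, F, G, H, I, J, K, L, M, N}.
Reachable from C: {C, G, K}.
Only in D's history (ahead): {A, B, D, E, F, H, I, J, L, M, N} — 11.
Only in C's history (behind): {} — 0.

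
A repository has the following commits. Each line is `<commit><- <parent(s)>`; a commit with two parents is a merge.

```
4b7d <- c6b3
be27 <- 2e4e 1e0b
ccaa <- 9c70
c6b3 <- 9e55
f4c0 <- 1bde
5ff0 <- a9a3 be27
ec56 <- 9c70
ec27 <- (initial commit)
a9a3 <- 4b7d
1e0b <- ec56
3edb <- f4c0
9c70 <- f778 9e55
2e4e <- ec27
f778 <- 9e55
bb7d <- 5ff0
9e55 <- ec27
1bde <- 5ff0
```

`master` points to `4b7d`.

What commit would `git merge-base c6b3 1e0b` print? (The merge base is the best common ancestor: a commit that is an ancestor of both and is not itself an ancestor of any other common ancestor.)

9e55

Ancestors of c6b3: {9e55, c6b3, ec27}.
Ancestors of 1e0b: {1e0b, 9c70, 9e55, ec27, ec56, f778}.
Common ancestors: {9e55, ec27}.
Among these, 9e55 is not an ancestor of any other common ancestor — it is the merge base.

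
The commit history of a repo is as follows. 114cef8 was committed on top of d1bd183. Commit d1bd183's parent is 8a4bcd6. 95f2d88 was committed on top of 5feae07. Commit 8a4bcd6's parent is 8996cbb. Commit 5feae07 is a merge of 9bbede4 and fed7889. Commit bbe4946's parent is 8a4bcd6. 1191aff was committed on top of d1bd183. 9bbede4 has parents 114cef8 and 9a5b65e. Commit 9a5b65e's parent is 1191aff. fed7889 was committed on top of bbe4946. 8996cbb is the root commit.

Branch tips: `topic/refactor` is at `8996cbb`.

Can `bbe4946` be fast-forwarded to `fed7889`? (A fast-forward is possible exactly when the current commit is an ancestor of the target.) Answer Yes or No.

Yes

A fast-forward from bbe4946 to fed7889 is possible iff bbe4946 is an ancestor of fed7889.
Ancestors of fed7889: {8996cbb, 8a4bcd6, bbe4946, fed7889}.
bbe4946 is among them, so fast-forward is possible.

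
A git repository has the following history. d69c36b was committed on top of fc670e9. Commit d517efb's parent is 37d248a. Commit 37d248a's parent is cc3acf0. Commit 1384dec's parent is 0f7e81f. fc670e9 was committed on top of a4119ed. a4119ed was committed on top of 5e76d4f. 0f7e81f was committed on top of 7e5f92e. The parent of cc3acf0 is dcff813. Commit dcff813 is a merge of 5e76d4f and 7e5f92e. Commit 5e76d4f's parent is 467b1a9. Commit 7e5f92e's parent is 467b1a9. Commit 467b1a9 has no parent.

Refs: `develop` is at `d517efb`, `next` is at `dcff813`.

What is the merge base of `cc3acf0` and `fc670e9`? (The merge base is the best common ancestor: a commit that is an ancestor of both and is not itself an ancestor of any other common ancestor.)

Ancestors of cc3acf0: {467b1a9, 5e76d4f, 7e5f92e, cc3acf0, dcff813}.
Ancestors of fc670e9: {467b1a9, 5e76d4f, a4119ed, fc670e9}.
Common ancestors: {467b1a9, 5e76d4f}.
Among these, 5e76d4f is not an ancestor of any other common ancestor — it is the merge base.

5e76d4f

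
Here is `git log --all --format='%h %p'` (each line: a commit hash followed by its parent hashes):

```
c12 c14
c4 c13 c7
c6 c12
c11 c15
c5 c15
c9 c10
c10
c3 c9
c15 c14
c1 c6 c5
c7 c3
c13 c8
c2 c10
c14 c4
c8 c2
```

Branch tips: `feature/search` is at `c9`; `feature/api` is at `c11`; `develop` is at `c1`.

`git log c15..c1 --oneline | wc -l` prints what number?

Reachable from c1: {c1, c10, c12, c13, c14, c15, c2, c3, c4, c5, c6, c7, c8, c9}.
Reachable from c15: {c10, c13, c14, c15, c2, c3, c4, c7, c8, c9}.
In c1's history but not c15's: {c1, c12, c5, c6} — 4 commits.

4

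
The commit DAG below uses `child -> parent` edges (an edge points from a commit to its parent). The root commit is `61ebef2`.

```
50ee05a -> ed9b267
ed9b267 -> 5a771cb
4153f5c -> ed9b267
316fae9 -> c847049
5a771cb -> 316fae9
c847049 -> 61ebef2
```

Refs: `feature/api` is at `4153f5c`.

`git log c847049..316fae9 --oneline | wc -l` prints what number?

Reachable from 316fae9: {316fae9, 61ebef2, c847049}.
Reachable from c847049: {61ebef2, c847049}.
In 316fae9's history but not c847049's: {316fae9} — 1 commit.

1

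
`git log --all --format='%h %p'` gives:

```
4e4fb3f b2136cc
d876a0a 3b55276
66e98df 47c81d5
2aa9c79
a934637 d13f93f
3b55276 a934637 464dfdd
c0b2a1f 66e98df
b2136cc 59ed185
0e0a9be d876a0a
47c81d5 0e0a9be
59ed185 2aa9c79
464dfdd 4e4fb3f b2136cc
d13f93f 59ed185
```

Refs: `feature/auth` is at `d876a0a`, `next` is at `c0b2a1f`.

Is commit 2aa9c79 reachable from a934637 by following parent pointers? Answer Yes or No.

Ancestors of a934637 (commits reachable by following parents): {2aa9c79, 59ed185, a934637, d13f93f}.
2aa9c79 is in that set, so it is an ancestor of a934637.

Yes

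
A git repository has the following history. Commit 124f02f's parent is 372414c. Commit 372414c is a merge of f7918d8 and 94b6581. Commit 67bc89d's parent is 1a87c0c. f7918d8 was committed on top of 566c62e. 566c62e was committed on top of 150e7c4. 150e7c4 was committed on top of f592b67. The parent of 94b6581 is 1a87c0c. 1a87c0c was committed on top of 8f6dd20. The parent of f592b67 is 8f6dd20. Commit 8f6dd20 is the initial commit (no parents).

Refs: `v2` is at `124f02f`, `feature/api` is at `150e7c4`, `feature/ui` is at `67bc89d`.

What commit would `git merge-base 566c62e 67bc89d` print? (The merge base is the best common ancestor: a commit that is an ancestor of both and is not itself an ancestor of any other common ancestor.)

8f6dd20

Ancestors of 566c62e: {150e7c4, 566c62e, 8f6dd20, f592b67}.
Ancestors of 67bc89d: {1a87c0c, 67bc89d, 8f6dd20}.
Common ancestors: {8f6dd20}.
The only common ancestor is 8f6dd20, so it is the merge base.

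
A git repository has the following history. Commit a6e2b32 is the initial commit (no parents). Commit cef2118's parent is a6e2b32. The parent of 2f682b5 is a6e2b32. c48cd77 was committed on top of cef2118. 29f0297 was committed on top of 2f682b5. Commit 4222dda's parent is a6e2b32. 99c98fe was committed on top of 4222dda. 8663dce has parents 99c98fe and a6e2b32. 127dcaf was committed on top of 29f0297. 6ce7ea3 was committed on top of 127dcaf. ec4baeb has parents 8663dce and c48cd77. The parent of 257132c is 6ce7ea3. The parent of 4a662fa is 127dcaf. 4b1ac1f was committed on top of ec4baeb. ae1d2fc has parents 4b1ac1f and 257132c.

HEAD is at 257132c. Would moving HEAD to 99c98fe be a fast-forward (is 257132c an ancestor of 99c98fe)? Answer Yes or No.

No

A fast-forward from 257132c to 99c98fe is possible iff 257132c is an ancestor of 99c98fe.
Ancestors of 99c98fe: {4222dda, 99c98fe, a6e2b32}.
257132c is not among them, so fast-forward is not possible.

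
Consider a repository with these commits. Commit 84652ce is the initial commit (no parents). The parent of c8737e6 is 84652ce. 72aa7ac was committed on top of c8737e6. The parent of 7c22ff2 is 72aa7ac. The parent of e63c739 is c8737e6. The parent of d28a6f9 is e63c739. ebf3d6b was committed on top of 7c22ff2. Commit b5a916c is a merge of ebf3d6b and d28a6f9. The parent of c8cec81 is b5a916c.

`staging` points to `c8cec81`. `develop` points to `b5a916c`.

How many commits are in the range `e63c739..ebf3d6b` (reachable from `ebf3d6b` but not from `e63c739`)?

3

Reachable from ebf3d6b: {72aa7ac, 7c22ff2, 84652ce, c8737e6, ebf3d6b}.
Reachable from e63c739: {84652ce, c8737e6, e63c739}.
In ebf3d6b's history but not e63c739's: {72aa7ac, 7c22ff2, ebf3d6b} — 3 commits.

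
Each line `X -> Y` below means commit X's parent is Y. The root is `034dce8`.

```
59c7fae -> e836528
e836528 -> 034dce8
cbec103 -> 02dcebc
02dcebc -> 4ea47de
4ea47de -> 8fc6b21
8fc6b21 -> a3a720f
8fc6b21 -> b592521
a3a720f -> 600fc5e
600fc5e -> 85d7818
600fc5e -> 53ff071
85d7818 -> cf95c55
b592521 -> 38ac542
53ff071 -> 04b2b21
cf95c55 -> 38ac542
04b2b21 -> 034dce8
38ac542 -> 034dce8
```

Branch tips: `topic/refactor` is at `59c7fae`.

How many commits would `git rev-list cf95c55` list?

3

Walking parent pointers from cf95c55: reachable set = {034dce8, 38ac542, cf95c55}.
That is 3 commits.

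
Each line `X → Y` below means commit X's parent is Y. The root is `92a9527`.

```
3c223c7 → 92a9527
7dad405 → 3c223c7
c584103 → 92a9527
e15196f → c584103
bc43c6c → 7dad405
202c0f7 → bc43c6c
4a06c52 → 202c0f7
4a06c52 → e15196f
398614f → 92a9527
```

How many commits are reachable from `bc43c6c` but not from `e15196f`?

Reachable from bc43c6c: {3c223c7, 7dad405, 92a9527, bc43c6c}.
Reachable from e15196f: {92a9527, c584103, e15196f}.
In bc43c6c's history but not e15196f's: {3c223c7, 7dad405, bc43c6c} — 3 commits.

3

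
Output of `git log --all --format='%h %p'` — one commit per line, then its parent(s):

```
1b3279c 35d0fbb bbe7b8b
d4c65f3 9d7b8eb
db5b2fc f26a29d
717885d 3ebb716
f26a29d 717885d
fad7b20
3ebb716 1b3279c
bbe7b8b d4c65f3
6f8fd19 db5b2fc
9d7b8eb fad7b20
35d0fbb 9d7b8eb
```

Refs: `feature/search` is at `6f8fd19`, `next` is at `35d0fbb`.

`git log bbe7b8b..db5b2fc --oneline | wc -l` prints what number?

Reachable from db5b2fc: {1b3279c, 35d0fbb, 3ebb716, 717885d, 9d7b8eb, bbe7b8b, d4c65f3, db5b2fc, f26a29d, fad7b20}.
Reachable from bbe7b8b: {9d7b8eb, bbe7b8b, d4c65f3, fad7b20}.
In db5b2fc's history but not bbe7b8b's: {1b3279c, 35d0fbb, 3ebb716, 717885d, db5b2fc, f26a29d} — 6 commits.

6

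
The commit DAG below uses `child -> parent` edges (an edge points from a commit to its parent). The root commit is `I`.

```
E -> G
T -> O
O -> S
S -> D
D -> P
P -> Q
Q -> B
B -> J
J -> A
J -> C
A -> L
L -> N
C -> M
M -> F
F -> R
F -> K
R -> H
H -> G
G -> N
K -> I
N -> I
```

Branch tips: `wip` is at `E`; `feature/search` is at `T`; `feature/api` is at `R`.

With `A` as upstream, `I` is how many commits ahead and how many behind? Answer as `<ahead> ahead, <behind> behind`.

0 ahead, 3 behind

Reachable from I: {I}.
Reachable from A: {A, I, L, N}.
Only in I's history (ahead): {} — 0.
Only in A's history (behind): {A, L, N} — 3.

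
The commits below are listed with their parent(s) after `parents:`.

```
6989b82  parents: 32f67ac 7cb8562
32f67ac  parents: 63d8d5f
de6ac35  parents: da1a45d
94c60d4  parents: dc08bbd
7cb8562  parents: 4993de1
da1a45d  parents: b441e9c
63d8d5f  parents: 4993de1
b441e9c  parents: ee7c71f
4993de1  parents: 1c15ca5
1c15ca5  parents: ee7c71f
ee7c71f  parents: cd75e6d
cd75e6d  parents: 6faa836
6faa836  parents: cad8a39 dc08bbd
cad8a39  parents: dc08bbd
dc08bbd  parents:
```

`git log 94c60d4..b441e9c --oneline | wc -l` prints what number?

Reachable from b441e9c: {6faa836, b441e9c, cad8a39, cd75e6d, dc08bbd, ee7c71f}.
Reachable from 94c60d4: {94c60d4, dc08bbd}.
In b441e9c's history but not 94c60d4's: {6faa836, b441e9c, cad8a39, cd75e6d, ee7c71f} — 5 commits.

5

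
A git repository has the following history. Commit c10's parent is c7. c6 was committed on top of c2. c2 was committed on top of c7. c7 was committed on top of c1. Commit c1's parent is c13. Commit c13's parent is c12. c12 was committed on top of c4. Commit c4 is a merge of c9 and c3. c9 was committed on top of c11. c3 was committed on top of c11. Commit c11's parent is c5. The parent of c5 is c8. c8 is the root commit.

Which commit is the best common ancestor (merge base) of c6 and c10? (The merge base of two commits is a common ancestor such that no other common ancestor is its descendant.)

c7

Ancestors of c6: {c1, c11, c12, c13, c2, c3, c4, c5, c6, c7, c8, c9}.
Ancestors of c10: {c1, c10, c11, c12, c13, c3, c4, c5, c7, c8, c9}.
Common ancestors: {c1, c11, c12, c13, c3, c4, c5, c7, c8, c9}.
Among these, c7 is not an ancestor of any other common ancestor — it is the merge base.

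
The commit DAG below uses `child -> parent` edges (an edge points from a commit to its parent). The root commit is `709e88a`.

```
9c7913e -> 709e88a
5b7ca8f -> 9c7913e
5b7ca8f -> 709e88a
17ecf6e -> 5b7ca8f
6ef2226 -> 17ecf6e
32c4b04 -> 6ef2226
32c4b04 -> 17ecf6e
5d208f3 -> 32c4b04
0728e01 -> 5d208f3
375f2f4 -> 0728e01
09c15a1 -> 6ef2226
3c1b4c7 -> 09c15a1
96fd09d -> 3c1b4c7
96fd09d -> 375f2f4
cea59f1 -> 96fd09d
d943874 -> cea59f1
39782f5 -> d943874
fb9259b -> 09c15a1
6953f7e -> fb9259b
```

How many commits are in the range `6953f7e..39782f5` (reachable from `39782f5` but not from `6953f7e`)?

Reachable from 39782f5: {0728e01, 09c15a1, 17ecf6e, 32c4b04, 375f2f4, 39782f5, 3c1b4c7, 5b7ca8f, 5d208f3, 6ef2226, 709e88a, 96fd09d, 9c7913e, cea59f1, d943874}.
Reachable from 6953f7e: {09c15a1, 17ecf6e, 5b7ca8f, 6953f7e, 6ef2226, 709e88a, 9c7913e, fb9259b}.
In 39782f5's history but not 6953f7e's: {0728e01, 32c4b04, 375f2f4, 39782f5, 3c1b4c7, 5d208f3, 96fd09d, cea59f1, d943874} — 9 commits.

9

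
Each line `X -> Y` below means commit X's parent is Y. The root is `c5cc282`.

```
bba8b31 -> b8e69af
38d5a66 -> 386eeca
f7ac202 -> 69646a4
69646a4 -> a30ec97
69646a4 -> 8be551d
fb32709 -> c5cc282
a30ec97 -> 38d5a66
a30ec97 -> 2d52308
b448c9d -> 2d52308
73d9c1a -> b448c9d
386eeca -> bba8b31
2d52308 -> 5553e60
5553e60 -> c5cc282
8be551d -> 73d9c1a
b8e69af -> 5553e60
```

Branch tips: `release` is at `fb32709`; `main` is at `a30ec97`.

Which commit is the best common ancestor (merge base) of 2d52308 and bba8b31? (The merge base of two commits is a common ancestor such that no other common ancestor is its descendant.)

5553e60

Ancestors of 2d52308: {2d52308, 5553e60, c5cc282}.
Ancestors of bba8b31: {5553e60, b8e69af, bba8b31, c5cc282}.
Common ancestors: {5553e60, c5cc282}.
Among these, 5553e60 is not an ancestor of any other common ancestor — it is the merge base.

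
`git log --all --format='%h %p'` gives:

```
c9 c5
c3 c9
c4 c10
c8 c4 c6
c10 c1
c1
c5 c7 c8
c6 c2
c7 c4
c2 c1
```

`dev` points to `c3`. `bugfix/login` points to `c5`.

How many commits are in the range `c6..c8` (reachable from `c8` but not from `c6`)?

3

Reachable from c8: {c1, c10, c2, c4, c6, c8}.
Reachable from c6: {c1, c2, c6}.
In c8's history but not c6's: {c10, c4, c8} — 3 commits.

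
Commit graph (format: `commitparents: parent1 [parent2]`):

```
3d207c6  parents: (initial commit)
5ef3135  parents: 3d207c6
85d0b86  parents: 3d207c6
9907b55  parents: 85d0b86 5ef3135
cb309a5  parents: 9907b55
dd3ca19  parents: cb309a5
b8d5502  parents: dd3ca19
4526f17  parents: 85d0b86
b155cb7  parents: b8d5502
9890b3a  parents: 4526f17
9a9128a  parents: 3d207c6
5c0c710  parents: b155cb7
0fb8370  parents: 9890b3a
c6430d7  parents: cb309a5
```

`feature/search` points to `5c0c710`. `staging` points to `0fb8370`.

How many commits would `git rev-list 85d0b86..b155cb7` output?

6

Reachable from b155cb7: {3d207c6, 5ef3135, 85d0b86, 9907b55, b155cb7, b8d5502, cb309a5, dd3ca19}.
Reachable from 85d0b86: {3d207c6, 85d0b86}.
In b155cb7's history but not 85d0b86's: {5ef3135, 9907b55, b155cb7, b8d5502, cb309a5, dd3ca19} — 6 commits.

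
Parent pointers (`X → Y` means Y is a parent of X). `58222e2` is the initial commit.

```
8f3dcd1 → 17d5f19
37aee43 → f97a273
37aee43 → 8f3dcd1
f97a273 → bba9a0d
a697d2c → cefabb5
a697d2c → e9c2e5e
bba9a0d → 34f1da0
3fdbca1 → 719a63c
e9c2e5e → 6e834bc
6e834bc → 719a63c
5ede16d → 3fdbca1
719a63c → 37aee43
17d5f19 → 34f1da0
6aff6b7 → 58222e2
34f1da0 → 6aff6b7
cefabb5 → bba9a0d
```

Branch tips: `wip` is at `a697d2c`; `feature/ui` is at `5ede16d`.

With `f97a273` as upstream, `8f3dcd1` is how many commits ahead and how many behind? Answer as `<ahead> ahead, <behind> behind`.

Reachable from 8f3dcd1: {17d5f19, 34f1da0, 58222e2, 6aff6b7, 8f3dcd1}.
Reachable from f97a273: {34f1da0, 58222e2, 6aff6b7, bba9a0d, f97a273}.
Only in 8f3dcd1's history (ahead): {17d5f19, 8f3dcd1} — 2.
Only in f97a273's history (behind): {bba9a0d, f97a273} — 2.

2 ahead, 2 behind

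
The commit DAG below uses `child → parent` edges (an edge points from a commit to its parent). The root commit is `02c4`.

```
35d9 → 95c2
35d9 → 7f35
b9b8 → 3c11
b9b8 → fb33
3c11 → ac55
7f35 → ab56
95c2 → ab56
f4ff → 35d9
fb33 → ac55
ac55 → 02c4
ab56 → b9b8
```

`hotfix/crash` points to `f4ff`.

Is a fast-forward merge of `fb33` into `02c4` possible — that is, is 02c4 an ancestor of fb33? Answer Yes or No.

A fast-forward from 02c4 to fb33 is possible iff 02c4 is an ancestor of fb33.
Ancestors of fb33: {02c4, ac55, fb33}.
02c4 is among them, so fast-forward is possible.

Yes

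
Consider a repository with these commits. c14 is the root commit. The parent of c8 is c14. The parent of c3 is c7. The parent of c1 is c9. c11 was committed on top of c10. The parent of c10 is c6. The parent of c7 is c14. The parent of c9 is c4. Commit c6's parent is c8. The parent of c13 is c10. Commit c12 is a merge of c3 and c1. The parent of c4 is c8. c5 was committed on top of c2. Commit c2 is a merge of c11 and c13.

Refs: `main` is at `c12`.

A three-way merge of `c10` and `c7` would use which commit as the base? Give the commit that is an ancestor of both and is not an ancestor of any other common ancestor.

c14

Ancestors of c10: {c10, c14, c6, c8}.
Ancestors of c7: {c14, c7}.
Common ancestors: {c14}.
The only common ancestor is c14, so it is the merge base.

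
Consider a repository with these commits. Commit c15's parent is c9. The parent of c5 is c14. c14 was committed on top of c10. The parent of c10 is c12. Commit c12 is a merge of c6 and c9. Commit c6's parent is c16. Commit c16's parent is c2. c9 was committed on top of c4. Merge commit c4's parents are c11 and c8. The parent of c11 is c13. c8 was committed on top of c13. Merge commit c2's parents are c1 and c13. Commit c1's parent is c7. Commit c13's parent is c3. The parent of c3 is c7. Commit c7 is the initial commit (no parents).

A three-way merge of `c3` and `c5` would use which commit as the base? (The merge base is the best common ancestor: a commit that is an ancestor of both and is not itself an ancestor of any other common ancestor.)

Ancestors of c3: {c3, c7}.
Ancestors of c5: {c1, c10, c11, c12, c13, c14, c16, c2, c3, c4, c5, c6, c7, c8, c9}.
Common ancestors: {c3, c7}.
Among these, c3 is not an ancestor of any other common ancestor — it is the merge base.

c3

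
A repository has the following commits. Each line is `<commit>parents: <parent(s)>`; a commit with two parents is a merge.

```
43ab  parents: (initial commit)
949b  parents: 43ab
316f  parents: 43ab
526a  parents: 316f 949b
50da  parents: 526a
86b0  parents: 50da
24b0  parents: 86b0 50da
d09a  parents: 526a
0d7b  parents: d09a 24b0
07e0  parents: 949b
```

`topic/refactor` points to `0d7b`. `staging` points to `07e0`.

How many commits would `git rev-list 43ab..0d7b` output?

8

Reachable from 0d7b: {0d7b, 24b0, 316f, 43ab, 50da, 526a, 86b0, 949b, d09a}.
Reachable from 43ab: {43ab}.
In 0d7b's history but not 43ab's: {0d7b, 24b0, 316f, 50da, 526a, 86b0, 949b, d09a} — 8 commits.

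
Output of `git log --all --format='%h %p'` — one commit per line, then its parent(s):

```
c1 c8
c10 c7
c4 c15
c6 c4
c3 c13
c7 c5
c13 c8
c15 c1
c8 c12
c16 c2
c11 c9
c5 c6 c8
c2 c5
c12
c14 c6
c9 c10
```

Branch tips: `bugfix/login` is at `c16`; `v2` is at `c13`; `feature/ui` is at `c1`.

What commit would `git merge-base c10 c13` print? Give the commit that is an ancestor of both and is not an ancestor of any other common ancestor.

Ancestors of c10: {c1, c10, c12, c15, c4, c5, c6, c7, c8}.
Ancestors of c13: {c12, c13, c8}.
Common ancestors: {c12, c8}.
Among these, c8 is not an ancestor of any other common ancestor — it is the merge base.

c8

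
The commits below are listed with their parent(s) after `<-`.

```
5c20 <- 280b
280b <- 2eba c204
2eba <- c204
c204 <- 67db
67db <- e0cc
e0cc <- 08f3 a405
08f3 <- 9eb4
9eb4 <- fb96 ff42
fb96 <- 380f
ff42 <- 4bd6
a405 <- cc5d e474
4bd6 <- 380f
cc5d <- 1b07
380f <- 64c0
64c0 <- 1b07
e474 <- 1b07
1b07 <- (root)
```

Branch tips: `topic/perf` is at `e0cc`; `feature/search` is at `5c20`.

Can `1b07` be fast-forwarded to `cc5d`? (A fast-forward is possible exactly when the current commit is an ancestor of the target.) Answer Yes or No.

Yes

A fast-forward from 1b07 to cc5d is possible iff 1b07 is an ancestor of cc5d.
Ancestors of cc5d: {1b07, cc5d}.
1b07 is among them, so fast-forward is possible.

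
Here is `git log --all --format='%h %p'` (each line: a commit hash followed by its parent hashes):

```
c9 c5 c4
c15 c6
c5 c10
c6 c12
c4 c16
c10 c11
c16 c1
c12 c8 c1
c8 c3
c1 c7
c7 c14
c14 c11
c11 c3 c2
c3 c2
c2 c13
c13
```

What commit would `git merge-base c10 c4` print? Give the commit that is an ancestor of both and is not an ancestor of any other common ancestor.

Ancestors of c10: {c10, c11, c13, c2, c3}.
Ancestors of c4: {c1, c11, c13, c14, c16, c2, c3, c4, c7}.
Common ancestors: {c11, c13, c2, c3}.
Among these, c11 is not an ancestor of any other common ancestor — it is the merge base.

c11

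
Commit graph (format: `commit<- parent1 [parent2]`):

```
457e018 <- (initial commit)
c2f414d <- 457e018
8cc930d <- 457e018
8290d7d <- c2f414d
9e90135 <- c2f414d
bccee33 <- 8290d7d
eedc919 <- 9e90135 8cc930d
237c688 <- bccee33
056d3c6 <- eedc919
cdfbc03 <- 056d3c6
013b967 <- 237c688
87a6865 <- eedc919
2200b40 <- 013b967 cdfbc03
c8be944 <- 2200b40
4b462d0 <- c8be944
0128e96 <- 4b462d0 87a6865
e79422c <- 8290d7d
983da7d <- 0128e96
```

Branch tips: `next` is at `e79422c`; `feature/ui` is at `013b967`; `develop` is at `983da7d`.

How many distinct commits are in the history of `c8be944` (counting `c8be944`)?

13

Walking parent pointers from c8be944: reachable set = {013b967, 056d3c6, 2200b40, 237c688, 457e018, 8290d7d, 8cc930d, 9e90135, bccee33, c2f414d, c8be944, cdfbc03, eedc919}.
That is 13 commits.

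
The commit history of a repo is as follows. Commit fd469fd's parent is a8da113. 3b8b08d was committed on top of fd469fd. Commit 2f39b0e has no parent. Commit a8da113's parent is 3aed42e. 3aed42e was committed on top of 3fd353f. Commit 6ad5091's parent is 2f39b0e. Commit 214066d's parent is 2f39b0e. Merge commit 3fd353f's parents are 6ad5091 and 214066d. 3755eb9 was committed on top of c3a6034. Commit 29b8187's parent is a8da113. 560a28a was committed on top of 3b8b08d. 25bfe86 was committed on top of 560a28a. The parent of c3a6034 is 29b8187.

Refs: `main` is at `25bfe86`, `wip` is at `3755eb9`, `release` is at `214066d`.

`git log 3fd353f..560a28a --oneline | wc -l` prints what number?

5

Reachable from 560a28a: {214066d, 2f39b0e, 3aed42e, 3b8b08d, 3fd353f, 560a28a, 6ad5091, a8da113, fd469fd}.
Reachable from 3fd353f: {214066d, 2f39b0e, 3fd353f, 6ad5091}.
In 560a28a's history but not 3fd353f's: {3aed42e, 3b8b08d, 560a28a, a8da113, fd469fd} — 5 commits.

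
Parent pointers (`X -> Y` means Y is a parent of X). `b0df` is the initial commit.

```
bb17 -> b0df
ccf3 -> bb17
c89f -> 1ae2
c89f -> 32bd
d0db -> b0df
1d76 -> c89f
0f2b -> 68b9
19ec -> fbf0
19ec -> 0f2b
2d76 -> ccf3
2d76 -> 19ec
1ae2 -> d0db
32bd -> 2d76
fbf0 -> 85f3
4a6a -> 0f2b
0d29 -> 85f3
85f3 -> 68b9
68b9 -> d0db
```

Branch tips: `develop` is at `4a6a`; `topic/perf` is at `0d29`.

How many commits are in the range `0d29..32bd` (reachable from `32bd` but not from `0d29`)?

7

Reachable from 32bd: {0f2b, 19ec, 2d76, 32bd, 68b9, 85f3, b0df, bb17, ccf3, d0db, fbf0}.
Reachable from 0d29: {0d29, 68b9, 85f3, b0df, d0db}.
In 32bd's history but not 0d29's: {0f2b, 19ec, 2d76, 32bd, bb17, ccf3, fbf0} — 7 commits.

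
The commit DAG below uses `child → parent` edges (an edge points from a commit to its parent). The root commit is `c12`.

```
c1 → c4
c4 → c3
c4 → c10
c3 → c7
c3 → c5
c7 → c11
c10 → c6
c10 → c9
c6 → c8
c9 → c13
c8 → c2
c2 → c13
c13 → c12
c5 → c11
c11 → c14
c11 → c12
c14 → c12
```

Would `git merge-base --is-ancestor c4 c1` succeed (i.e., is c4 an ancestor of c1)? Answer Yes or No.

Ancestors of c1 (commits reachable by following parents): {c1, c10, c11, c12, c13, c14, c2, c3, c4, c5, c6, c7, c8, c9}.
c4 is in that set, so it is an ancestor of c1.

Yes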